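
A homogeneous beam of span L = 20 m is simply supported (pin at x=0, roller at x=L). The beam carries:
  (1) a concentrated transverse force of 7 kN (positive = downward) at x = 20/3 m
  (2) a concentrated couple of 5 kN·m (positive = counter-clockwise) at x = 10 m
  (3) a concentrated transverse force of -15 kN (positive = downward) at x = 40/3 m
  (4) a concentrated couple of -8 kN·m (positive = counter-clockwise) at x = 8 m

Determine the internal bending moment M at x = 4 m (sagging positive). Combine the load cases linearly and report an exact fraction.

M(4) = -29/15 kN·m

Load 1 — point force P=7 kN at a=20/3 m (b=L-a=40/3):
  M_1 = Pbx/L  [x≤a] = 7·(40/3)·4/20 = 56/3 kN·m
Load 2 — applied couple M₀=5 kN·m at a=10 m (b=L-a=10):
  M_2 = M₀x/L  [x≤a] = 5·4/20 = 1 kN·m
Load 3 — point force P=-15 kN at a=40/3 m (b=L-a=20/3):
  M_3 = Pbx/L  [x≤a] = (-15)·(20/3)·4/20 = -20 kN·m
Load 4 — applied couple M₀=-8 kN·m at a=8 m (b=L-a=12):
  M_4 = M₀x/L  [x≤a] = (-8)·4/20 = -8/5 kN·m
Superposition: M = Σ M_i = -29/15 kN·m ≈ -1.933333 kN·m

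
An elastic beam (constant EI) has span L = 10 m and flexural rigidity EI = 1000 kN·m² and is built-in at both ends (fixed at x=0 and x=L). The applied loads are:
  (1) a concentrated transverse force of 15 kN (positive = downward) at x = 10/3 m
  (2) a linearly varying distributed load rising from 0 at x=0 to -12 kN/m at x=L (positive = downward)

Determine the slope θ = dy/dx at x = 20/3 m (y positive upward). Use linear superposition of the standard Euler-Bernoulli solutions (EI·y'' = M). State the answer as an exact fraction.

θ(20/3) = -31/1620 rad

Load 1 — point force P=15 kN at a=10/3 m (b=L-a=20/3):
  θ_1 = Pa²(L-x)(2bL-(3b+a)(L-x))/(2L³EI)  [x>a] = 15·(10/3)²·(10-(20/3))·(2·(20/3)·10-(3·(20/3)+(10/3))·(10-(20/3)))/(2·10³·1000) = 5/324 rad
Load 2 — triangular load w₀=-12 kN/m (0→w₀ over full span):
  θ_2 = -w₀(2x(L-x)(L-2x)(x+2L)+x²(L-x)²)/(120LEI) = -(-12)·(2·(20/3)·(10-(20/3))·(10-2·(20/3))·((20/3)+2·10)+(20/3)²·(10-(20/3))²)/(120·10·1000) = -14/405 rad
Superposition: θ = Σ θ_i = -31/1620 rad ≈ -0.019136 rad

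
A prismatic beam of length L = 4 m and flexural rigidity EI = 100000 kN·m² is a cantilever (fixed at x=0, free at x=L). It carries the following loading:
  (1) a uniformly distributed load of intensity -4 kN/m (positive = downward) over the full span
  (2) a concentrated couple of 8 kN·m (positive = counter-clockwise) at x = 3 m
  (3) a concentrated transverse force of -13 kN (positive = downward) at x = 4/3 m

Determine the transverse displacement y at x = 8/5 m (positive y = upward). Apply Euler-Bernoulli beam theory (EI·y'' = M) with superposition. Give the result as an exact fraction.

Load 1 — uniform load w=-4 kN/m over full span:
  y_1 = -wx²(x²-4Lx+6L²)/(24EI) = -(-4)·(8/5)²·((8/5)²-4·4·(8/5)+6·4²)/(24·100000) = 608/1953125 m
Load 2 — applied couple M₀=8 kN·m at a=3 m (b=L-a=1):
  y_2 = M₀x²/(2EI)  [x≤a] = 8·(8/5)²/(2·100000) = 8/78125 m
Load 3 — point force P=-13 kN at a=4/3 m (b=L-a=8/3):
  y_3 = -Pa²(3x-a)/(6EI)  [x>a] = -(-13)·(4/3)²·(3·(8/5)-(4/3))/(6·100000) = 169/1265625 m
Superposition: y = Σ y_i = 86573/158203125 m ≈ 0.000547 m

y(8/5) = 86573/158203125 m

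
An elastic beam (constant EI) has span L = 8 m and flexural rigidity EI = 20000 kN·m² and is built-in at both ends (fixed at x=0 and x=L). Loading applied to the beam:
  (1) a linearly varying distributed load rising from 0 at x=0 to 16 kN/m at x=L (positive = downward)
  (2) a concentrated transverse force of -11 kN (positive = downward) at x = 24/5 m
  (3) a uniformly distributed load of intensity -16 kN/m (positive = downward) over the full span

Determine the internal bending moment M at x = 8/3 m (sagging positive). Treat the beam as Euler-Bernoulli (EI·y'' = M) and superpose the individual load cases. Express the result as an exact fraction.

M(8/3) = -198208/10125 kN·m

Load 1 — triangular load w₀=16 kN/m (0→w₀ over full span):
  M_1 = 3w₀Lx/20 - w₀L²/30 - w₀x³/(6L) = 3·16·8·(8/3)/20 - 16·8²/30 - 16·(8/3)³/(6·8) = 4352/405 kN·m
Load 2 — point force P=-11 kN at a=24/5 m (b=L-a=16/5):
  M_2 = Pb²(3a+b)x/L³ - Pab²/L²  [x≤a] = (-11)·(16/5)²·(3·(24/5)+(16/5))·(8/3)/8³ - (-11)·(24/5)·(16/5)²/8² = -704/375 kN·m
Load 3 — uniform load w=-16 kN/m over full span:
  M_3 = wLx/2 - wL²/12 - wx²/2 = (-16)·8·(8/3)/2 - (-16)·8²/12 - (-16)·(8/3)²/2 = -256/9 kN·m
Superposition: M = Σ M_i = -198208/10125 kN·m ≈ -19.576099 kN·m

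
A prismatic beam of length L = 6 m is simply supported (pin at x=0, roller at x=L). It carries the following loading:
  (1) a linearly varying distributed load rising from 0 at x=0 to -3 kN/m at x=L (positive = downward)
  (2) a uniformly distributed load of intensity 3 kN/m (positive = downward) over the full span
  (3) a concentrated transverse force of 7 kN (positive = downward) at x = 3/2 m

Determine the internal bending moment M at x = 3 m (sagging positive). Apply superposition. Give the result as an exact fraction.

M(3) = 12 kN·m

Load 1 — triangular load w₀=-3 kN/m (0→w₀ over full span):
  M_1 = w₀Lx/6 - w₀x³/(6L) = (-3)·6·3/6 - (-3)·3³/(6·6) = -27/4 kN·m
Load 2 — uniform load w=3 kN/m over full span:
  M_2 = wx(L-x)/2 = 3·3·(6-3)/2 = 27/2 kN·m
Load 3 — point force P=7 kN at a=3/2 m (b=L-a=9/2):
  M_3 = Pa(L-x)/L  [x>a] = 7·(3/2)·(6-3)/6 = 21/4 kN·m
Superposition: M = Σ M_i = 12 kN·m ≈ 12.000000 kN·m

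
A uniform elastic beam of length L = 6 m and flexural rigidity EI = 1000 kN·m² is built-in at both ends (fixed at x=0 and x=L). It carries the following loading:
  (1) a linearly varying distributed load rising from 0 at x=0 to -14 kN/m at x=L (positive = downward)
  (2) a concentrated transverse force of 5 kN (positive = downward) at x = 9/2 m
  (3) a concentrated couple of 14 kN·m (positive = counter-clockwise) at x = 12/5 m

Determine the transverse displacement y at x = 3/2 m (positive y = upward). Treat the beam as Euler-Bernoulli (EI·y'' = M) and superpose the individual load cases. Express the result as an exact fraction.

y(3/2) = 27693/2560000 m

Load 1 — triangular load w₀=-14 kN/m (0→w₀ over full span):
  y_1 = -w₀x²(L-x)²(x+2L)/(120LEI) = -(-14)·(3/2)²·(6-(3/2))²·((3/2)+2·6)/(120·6·1000) = 15309/1280000 m
Load 2 — point force P=5 kN at a=9/2 m (b=L-a=3/2):
  y_2 = -Pb²x²(3aL-(3a+b)x)/(6L³EI)  [x≤a] = -5·(3/2)²·(3/2)²·(3·(9/2)·6-(3·(9/2)+(3/2))·(3/2))/(6·6³·1000) = -117/102400 m
Load 3 — applied couple M₀=14 kN·m at a=12/5 m (b=L-a=18/5):
  y_3 = (R_Ax³/6 - M_Ax²/2)/EI  [x≤a] with R_A=84/25, M_A=42/25 = ((84/25)·(3/2)³/6 - (42/25)·(3/2)²/2)/1000 = 0 m
Superposition: y = Σ y_i = 27693/2560000 m ≈ 0.010818 m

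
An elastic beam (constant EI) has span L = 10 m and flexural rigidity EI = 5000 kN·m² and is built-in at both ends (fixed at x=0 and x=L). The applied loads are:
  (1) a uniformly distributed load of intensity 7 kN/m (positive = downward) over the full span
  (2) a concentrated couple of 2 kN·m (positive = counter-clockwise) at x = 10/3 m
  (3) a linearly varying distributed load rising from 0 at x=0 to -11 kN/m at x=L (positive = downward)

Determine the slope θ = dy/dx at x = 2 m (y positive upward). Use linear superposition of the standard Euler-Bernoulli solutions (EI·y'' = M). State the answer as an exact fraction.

Load 1 — uniform load w=7 kN/m over full span:
  θ_1 = -wx(L-x)(L-2x)/(12EI) = -7·2·(10-2)·(10-2·2)/(12·5000) = -7/625 rad
Load 2 — applied couple M₀=2 kN·m at a=10/3 m (b=L-a=20/3):
  θ_2 = (R_Ax²/2 - M_Ax)/EI  [x≤a] with R_A=4/15, M_A=0 = ((4/15)·2²/2 - 0·2)/5000 = 1/9375 rad
Load 3 — triangular load w₀=-11 kN/m (0→w₀ over full span):
  θ_3 = -w₀(2x(L-x)(L-2x)(x+2L)+x²(L-x)²)/(120LEI) = -(-11)·(2·2·(10-2)·(10-2·2)·(2+2·10)+2²·(10-2)²)/(120·10·5000) = 77/9375 rad
Superposition: θ = Σ θ_i = -9/3125 rad ≈ -0.002880 rad

θ(2) = -9/3125 rad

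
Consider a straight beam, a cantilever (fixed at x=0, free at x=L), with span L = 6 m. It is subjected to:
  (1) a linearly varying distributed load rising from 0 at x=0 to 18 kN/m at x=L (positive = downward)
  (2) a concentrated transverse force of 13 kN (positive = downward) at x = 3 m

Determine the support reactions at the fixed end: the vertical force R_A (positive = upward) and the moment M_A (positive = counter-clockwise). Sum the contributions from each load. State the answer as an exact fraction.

Load 1 — triangular load w₀=18 kN/m (0→w₀ over full span):
  R_A = w₀L/2 = 18·6/2 = 54 kN
  M_A = w₀L²/3 = 18·6²/3 = 216 kN·m
Load 2 — point force P=13 kN at a=3 m (b=L-a=3):
  R_A = P = 13 kN
  M_A = Pa = 13·3 = 39 kN·m
Superposition: R_A = 67 kN, M_A = 255 kN·m

R_A = 67 kN, M_A = 255 kN·m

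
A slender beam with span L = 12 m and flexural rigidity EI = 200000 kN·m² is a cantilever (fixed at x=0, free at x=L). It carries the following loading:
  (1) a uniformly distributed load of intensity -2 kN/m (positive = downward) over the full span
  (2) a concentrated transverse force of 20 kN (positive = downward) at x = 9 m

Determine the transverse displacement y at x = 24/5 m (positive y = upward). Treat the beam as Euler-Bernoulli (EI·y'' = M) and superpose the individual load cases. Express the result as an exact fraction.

y(24/5) = -4338/1953125 m

Load 1 — uniform load w=-2 kN/m over full span:
  y_1 = -wx²(x²-4Lx+6L²)/(24EI) = -(-2)·(24/5)²·((24/5)²-4·12·(24/5)+6·12²)/(24·200000) = 12312/1953125 m
Load 2 — point force P=20 kN at a=9 m (b=L-a=3):
  y_2 = -Px²(3a-x)/(6EI)  [x≤a] = -20·(24/5)²·(3·9-(24/5))/(6·200000) = -666/78125 m
Superposition: y = Σ y_i = -4338/1953125 m ≈ -0.002221 m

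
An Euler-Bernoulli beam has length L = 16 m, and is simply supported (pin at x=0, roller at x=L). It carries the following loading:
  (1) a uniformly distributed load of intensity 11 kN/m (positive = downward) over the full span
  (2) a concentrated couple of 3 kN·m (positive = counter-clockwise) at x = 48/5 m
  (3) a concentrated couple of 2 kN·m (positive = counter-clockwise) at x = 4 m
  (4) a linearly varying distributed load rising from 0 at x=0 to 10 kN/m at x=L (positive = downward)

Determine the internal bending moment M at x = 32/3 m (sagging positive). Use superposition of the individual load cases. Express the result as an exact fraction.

M(32/3) = 38009/81 kN·m

Load 1 — uniform load w=11 kN/m over full span:
  M_1 = wx(L-x)/2 = 11·(32/3)·(16-(32/3))/2 = 2816/9 kN·m
Load 2 — applied couple M₀=3 kN·m at a=48/5 m (b=L-a=32/5):
  M_2 = M₀x/L - M₀  [x>a] = 3·(32/3)/16 - 3 = -1 kN·m
Load 3 — applied couple M₀=2 kN·m at a=4 m (b=L-a=12):
  M_3 = M₀x/L - M₀  [x>a] = 2·(32/3)/16 - 2 = -2/3 kN·m
Load 4 — triangular load w₀=10 kN/m (0→w₀ over full span):
  M_4 = w₀Lx/6 - w₀x³/(6L) = 10·16·(32/3)/6 - 10·(32/3)³/(6·16) = 12800/81 kN·m
Superposition: M = Σ M_i = 38009/81 kN·m ≈ 469.246914 kN·m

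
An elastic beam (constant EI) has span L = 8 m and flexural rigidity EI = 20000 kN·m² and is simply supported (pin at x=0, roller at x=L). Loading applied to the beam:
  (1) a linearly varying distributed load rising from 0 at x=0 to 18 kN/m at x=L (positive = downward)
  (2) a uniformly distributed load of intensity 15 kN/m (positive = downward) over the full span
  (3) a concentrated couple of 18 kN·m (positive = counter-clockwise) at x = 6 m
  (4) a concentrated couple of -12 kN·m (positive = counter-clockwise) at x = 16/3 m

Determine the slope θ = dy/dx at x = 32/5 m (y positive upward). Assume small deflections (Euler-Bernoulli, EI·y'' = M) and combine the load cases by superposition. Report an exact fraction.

θ(32/5) = 1577251/75000000 rad

Load 1 — triangular load w₀=18 kN/m (0→w₀ over full span):
  θ_1 = -w₀(7L⁴-30L²x²+15x⁴)/(360LEI) = -18·(7·8⁴-30·8²·(32/5)²+15·(32/5)⁴)/(360·8·20000) = 3028/390625 rad
Load 2 — uniform load w=15 kN/m over full span:
  θ_2 = -w(L³-6Lx²+4x³)/(24EI) = -15·(8³-6·8·(32/5)²+4·(32/5)³)/(24·20000) = 198/15625 rad
Load 3 — applied couple M₀=18 kN·m at a=6 m (b=L-a=2):
  θ_3 = (M₀x²/(2L)-M₀(x-a)+C₁)/EI  [x>a] with C₁=M₀(3b²-L²)/(6L)=-39/2 = (18·(32/5)²/(2·8)-18·((32/5)-6)+(-39/2))/20000 = 969/1000000 rad
Load 4 — applied couple M₀=-12 kN·m at a=16/3 m (b=L-a=8/3):
  θ_4 = (M₀x²/(2L)-M₀(x-a)+C₁)/EI  [x>a] with C₁=M₀(3b²-L²)/(6L)=32/3 = ((-12)·(32/5)²/(2·8)-(-12)·((32/5)-(16/3))+(32/3))/20000 = -17/46875 rad
Superposition: θ = Σ θ_i = 1577251/75000000 rad ≈ 0.021030 rad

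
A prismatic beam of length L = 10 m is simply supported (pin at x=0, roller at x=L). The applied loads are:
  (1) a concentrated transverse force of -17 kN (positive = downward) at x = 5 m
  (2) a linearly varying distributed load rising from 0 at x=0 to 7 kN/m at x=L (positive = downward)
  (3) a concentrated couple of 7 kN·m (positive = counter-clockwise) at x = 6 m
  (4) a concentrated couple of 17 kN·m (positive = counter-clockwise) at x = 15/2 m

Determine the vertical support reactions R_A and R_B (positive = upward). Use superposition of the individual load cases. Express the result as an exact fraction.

Load 1 — point force P=-17 kN at a=5 m (b=L-a=5):
  R_A = Pb/L = (-17)·5/10 = -17/2 kN
  R_B = Pa/L = (-17)·5/10 = -17/2 kN
Load 2 — triangular load w₀=7 kN/m (0→w₀ over full span):
  R_A = w₀L/6 = 7·10/6 = 35/3 kN
  R_B = w₀L/3 = 7·10/3 = 70/3 kN
Load 3 — applied couple M₀=7 kN·m at a=6 m (b=L-a=4):
  R_A = M₀/L = 7/10 kN
  R_B = -M₀/L = -7/10 kN
Load 4 — applied couple M₀=17 kN·m at a=15/2 m (b=L-a=5/2):
  R_A = M₀/L = 17/10 kN
  R_B = -M₀/L = -17/10 kN
Superposition: R_A = 167/30 kN, R_B = 373/30 kN

R_A = 167/30 kN, R_B = 373/30 kN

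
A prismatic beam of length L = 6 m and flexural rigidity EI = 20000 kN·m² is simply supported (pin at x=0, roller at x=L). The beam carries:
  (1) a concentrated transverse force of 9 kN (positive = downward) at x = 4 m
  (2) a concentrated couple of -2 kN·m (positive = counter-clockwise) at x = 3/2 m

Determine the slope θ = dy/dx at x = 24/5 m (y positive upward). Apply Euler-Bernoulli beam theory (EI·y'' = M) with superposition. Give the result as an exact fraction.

θ(24/5) = 3413/4000000 rad

Load 1 — point force P=9 kN at a=4 m (b=L-a=2):
  θ_1 = -Pa(2L²-6Lx+3x²+a²)/(6LEI)  [x>a] = -9·4·(2·6²-6·6·(24/5)+3·(24/5)²+4²)/(6·6·20000) = 49/62500 rad
Load 2 — applied couple M₀=-2 kN·m at a=3/2 m (b=L-a=9/2):
  θ_2 = (M₀x²/(2L)-M₀(x-a)+C₁)/EI  [x>a] with C₁=M₀(3b²-L²)/(6L)=-11/8 = ((-2)·(24/5)²/(2·6)-(-2)·((24/5)-(3/2))+(-11/8))/20000 = 277/4000000 rad
Superposition: θ = Σ θ_i = 3413/4000000 rad ≈ 0.000853 rad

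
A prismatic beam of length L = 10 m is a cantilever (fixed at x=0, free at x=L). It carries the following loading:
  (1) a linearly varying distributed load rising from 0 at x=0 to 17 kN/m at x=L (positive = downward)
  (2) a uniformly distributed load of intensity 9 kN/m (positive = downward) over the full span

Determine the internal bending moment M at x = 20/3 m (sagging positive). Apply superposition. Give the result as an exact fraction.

Load 1 — triangular load w₀=17 kN/m (0→w₀ over full span):
  M_1 = w₀Lx/2 - w₀L²/3 - w₀x³/(6L) = 17·10·(20/3)/2 - 17·10²/3 - 17·(20/3)³/(6·10) = -6800/81 kN·m
Load 2 — uniform load w=9 kN/m over full span:
  M_2 = -w(L-x)²/2 = -9·(10-(20/3))²/2 = -50 kN·m
Superposition: M = Σ M_i = -10850/81 kN·m ≈ -133.950617 kN·m

M(20/3) = -10850/81 kN·m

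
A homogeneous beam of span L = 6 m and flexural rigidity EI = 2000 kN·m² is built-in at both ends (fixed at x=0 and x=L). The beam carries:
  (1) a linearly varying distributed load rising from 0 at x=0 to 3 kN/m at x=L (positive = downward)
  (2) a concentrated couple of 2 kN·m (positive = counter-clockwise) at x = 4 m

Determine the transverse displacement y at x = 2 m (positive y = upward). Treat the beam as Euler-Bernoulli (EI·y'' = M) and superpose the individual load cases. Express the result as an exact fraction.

y(2) = -151/67500 m

Load 1 — triangular load w₀=3 kN/m (0→w₀ over full span):
  y_1 = -w₀x²(L-x)²(x+2L)/(120LEI) = -3·2²·(6-2)²·(2+2·6)/(120·6·2000) = -7/3750 m
Load 2 — applied couple M₀=2 kN·m at a=4 m (b=L-a=2):
  y_2 = (R_Ax³/6 - M_Ax²/2)/EI  [x≤a] with R_A=4/9, M_A=2/3 = ((4/9)·2³/6 - (2/3)·2²/2)/2000 = -1/2700 m
Superposition: y = Σ y_i = -151/67500 m ≈ -0.002237 m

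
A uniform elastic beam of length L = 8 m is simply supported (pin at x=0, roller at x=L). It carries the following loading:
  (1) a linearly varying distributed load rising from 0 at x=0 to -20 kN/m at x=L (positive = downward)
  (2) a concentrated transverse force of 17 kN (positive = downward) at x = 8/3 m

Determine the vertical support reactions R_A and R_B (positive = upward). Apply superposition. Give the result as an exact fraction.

Load 1 — triangular load w₀=-20 kN/m (0→w₀ over full span):
  R_A = w₀L/6 = (-20)·8/6 = -80/3 kN
  R_B = w₀L/3 = (-20)·8/3 = -160/3 kN
Load 2 — point force P=17 kN at a=8/3 m (b=L-a=16/3):
  R_A = Pb/L = 17·(16/3)/8 = 34/3 kN
  R_B = Pa/L = 17·(8/3)/8 = 17/3 kN
Superposition: R_A = -46/3 kN, R_B = -143/3 kN

R_A = -46/3 kN, R_B = -143/3 kN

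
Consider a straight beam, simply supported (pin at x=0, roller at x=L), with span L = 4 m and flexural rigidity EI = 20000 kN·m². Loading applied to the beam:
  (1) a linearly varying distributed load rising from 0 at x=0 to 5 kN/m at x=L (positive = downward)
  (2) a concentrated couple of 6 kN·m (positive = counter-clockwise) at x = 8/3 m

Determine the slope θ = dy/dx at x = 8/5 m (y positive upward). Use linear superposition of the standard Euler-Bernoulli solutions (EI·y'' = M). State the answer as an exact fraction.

θ(8/5) = -107/703125 rad

Load 1 — triangular load w₀=5 kN/m (0→w₀ over full span):
  θ_1 = -w₀(7L⁴-30L²x²+15x⁴)/(360LEI) = -5·(7·4⁴-30·4²·(8/5)²+15·(8/5)⁴)/(360·4·20000) = -323/2812500 rad
Load 2 — applied couple M₀=6 kN·m at a=8/3 m (b=L-a=4/3):
  θ_2 = (M₀x²/(2L)+C₁)/EI  [x≤a] with C₁=M₀(3b²-L²)/(6L)=-8/3 = (6·(8/5)²/(2·4)+(-8/3))/20000 = -7/187500 rad
Superposition: θ = Σ θ_i = -107/703125 rad ≈ -0.000152 rad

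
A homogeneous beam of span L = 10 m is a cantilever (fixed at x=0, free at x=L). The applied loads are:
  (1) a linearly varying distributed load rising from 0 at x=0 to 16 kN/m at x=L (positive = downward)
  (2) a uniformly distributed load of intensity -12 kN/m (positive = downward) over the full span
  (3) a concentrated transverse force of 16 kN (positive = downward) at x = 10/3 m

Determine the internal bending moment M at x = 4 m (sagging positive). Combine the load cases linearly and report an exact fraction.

M(4) = -72/5 kN·m

Load 1 — triangular load w₀=16 kN/m (0→w₀ over full span):
  M_1 = w₀Lx/2 - w₀L²/3 - w₀x³/(6L) = 16·10·4/2 - 16·10²/3 - 16·4³/(6·10) = -1152/5 kN·m
Load 2 — uniform load w=-12 kN/m over full span:
  M_2 = -w(L-x)²/2 = -(-12)·(10-4)²/2 = 216 kN·m
Load 3 — point force P=16 kN at a=10/3 m (b=L-a=20/3):
  M_3 = 0  [x>a] = 0 kN·m
Superposition: M = Σ M_i = -72/5 kN·m ≈ -14.400000 kN·m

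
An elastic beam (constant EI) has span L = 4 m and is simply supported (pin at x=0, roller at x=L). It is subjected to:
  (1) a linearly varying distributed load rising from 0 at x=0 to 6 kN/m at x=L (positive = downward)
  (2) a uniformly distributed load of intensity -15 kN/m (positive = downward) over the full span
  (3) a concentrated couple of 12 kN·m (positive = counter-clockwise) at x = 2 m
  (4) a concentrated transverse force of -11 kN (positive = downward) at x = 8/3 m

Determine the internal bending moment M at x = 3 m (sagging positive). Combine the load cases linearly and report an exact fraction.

Load 1 — triangular load w₀=6 kN/m (0→w₀ over full span):
  M_1 = w₀Lx/6 - w₀x³/(6L) = 6·4·3/6 - 6·3³/(6·4) = 21/4 kN·m
Load 2 — uniform load w=-15 kN/m over full span:
  M_2 = wx(L-x)/2 = (-15)·3·(4-3)/2 = -45/2 kN·m
Load 3 — applied couple M₀=12 kN·m at a=2 m (b=L-a=2):
  M_3 = M₀x/L - M₀  [x>a] = 12·3/4 - 12 = -3 kN·m
Load 4 — point force P=-11 kN at a=8/3 m (b=L-a=4/3):
  M_4 = Pa(L-x)/L  [x>a] = (-11)·(8/3)·(4-3)/4 = -22/3 kN·m
Superposition: M = Σ M_i = -331/12 kN·m ≈ -27.583333 kN·m

M(3) = -331/12 kN·m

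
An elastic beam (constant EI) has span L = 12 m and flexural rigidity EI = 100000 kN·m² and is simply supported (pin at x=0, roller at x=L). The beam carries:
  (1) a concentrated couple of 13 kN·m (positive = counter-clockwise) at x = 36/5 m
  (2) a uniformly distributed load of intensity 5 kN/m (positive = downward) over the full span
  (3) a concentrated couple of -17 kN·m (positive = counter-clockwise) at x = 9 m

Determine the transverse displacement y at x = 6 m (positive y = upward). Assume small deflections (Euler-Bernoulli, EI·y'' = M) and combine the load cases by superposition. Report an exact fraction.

y(6) = -127737/10000000 m

Load 1 — applied couple M₀=13 kN·m at a=36/5 m (b=L-a=24/5):
  y_1 = (M₀x³/(6L)+C₁x)/EI  [x≤a] with C₁=M₀(3b²-L²)/(6L)=-338/25 = (13·6³/(6·12)+(-338/25)·6)/100000 = -1053/2500000 m
Load 2 — uniform load w=5 kN/m over full span:
  y_2 = -wx(L³-2Lx²+x³)/(24EI) = -5·6·(12³-2·12·6²+6³)/(24·100000) = -27/2000 m
Load 3 — applied couple M₀=-17 kN·m at a=9 m (b=L-a=3):
  y_3 = (M₀x³/(6L)+C₁x)/EI  [x≤a] with C₁=M₀(3b²-L²)/(6L)=221/8 = ((-17)·6³/(6·12)+(221/8)·6)/100000 = 459/400000 m
Superposition: y = Σ y_i = -127737/10000000 m ≈ -0.012774 m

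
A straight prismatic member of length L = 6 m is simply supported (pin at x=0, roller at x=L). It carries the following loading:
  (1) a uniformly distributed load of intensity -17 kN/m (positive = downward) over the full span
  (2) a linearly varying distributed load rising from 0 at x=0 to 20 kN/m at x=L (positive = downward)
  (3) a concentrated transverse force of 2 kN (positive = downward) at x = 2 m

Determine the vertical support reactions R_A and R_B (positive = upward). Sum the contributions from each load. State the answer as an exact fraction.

Load 1 — uniform load w=-17 kN/m over full span:
  R_A = wL/2 = (-17)·6/2 = -51 kN
  R_B = wL/2 = (-17)·6/2 = -51 kN
Load 2 — triangular load w₀=20 kN/m (0→w₀ over full span):
  R_A = w₀L/6 = 20·6/6 = 20 kN
  R_B = w₀L/3 = 20·6/3 = 40 kN
Load 3 — point force P=2 kN at a=2 m (b=L-a=4):
  R_A = Pb/L = 2·4/6 = 4/3 kN
  R_B = Pa/L = 2·2/6 = 2/3 kN
Superposition: R_A = -89/3 kN, R_B = -31/3 kN

R_A = -89/3 kN, R_B = -31/3 kN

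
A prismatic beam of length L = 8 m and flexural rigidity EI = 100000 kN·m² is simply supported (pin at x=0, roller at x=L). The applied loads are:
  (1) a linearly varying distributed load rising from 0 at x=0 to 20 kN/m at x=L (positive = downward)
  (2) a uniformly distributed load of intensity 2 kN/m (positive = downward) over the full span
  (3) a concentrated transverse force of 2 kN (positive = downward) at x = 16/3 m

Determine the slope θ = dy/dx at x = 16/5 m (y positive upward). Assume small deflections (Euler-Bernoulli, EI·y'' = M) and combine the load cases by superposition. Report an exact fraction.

Load 1 — triangular load w₀=20 kN/m (0→w₀ over full span):
  θ_1 = -w₀(7L⁴-30L²x²+15x⁴)/(360LEI) = -20·(7·8⁴-30·8²·(16/5)²+15·(16/5)⁴)/(360·8·100000) = -2584/3515625 rad
Load 2 — uniform load w=2 kN/m over full span:
  θ_2 = -w(L³-6Lx²+4x³)/(24EI) = -2·(8³-6·8·(16/5)²+4·(16/5)³)/(24·100000) = -148/1171875 rad
Load 3 — point force P=2 kN at a=16/3 m (b=L-a=8/3):
  θ_3 = -Pb(L²-b²-3x²)/(6LEI)  [x≤a] = -2·(8/3)·(8²-(8/3)²-3·(16/5)²)/(6·8·100000) = -184/6328125 rad
Superposition: θ = Σ θ_i = -28172/31640625 rad ≈ -0.000890 rad

θ(16/5) = -28172/31640625 rad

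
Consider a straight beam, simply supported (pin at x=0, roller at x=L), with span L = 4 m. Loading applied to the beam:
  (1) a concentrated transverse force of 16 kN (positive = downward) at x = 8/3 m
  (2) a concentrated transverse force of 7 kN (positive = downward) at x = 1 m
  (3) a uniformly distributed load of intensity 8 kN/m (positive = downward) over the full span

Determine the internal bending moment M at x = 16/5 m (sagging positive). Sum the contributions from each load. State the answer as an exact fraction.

M(16/5) = 1513/75 kN·m

Load 1 — point force P=16 kN at a=8/3 m (b=L-a=4/3):
  M_1 = Pa(L-x)/L  [x>a] = 16·(8/3)·(4-(16/5))/4 = 128/15 kN·m
Load 2 — point force P=7 kN at a=1 m (b=L-a=3):
  M_2 = Pa(L-x)/L  [x>a] = 7·1·(4-(16/5))/4 = 7/5 kN·m
Load 3 — uniform load w=8 kN/m over full span:
  M_3 = wx(L-x)/2 = 8·(16/5)·(4-(16/5))/2 = 256/25 kN·m
Superposition: M = Σ M_i = 1513/75 kN·m ≈ 20.173333 kN·m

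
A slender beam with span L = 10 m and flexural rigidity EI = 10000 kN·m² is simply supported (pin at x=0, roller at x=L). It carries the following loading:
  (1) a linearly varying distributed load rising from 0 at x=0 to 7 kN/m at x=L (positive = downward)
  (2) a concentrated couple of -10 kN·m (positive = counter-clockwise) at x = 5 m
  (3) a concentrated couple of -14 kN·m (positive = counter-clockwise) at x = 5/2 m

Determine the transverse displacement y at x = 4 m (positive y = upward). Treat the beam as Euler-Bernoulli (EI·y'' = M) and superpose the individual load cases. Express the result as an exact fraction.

y(4) = -144997/3000000 m

Load 1 — triangular load w₀=7 kN/m (0→w₀ over full span):
  y_1 = -w₀x(7L⁴-10L²x²+3x⁴)/(360LEI) = -7·4·(7·10⁴-10·10²·4²+3·4⁴)/(360·10·10000) = -7987/187500 m
Load 2 — applied couple M₀=-10 kN·m at a=5 m (b=L-a=5):
  y_2 = (M₀x³/(6L)+C₁x)/EI  [x≤a] with C₁=M₀(3b²-L²)/(6L)=25/6 = ((-10)·4³/(6·10)+(25/6)·4)/10000 = 3/5000 m
Load 3 — applied couple M₀=-14 kN·m at a=5/2 m (b=L-a=15/2):
  y_3 = (M₀x³/(6L)-M₀(x-a)²/2+C₁x)/EI  [x>a] with C₁=M₀(3b²-L²)/(6L)=-385/24 = ((-14)·4³/(6·10)-(-14)·(4-(5/2))²/2+(-385/24)·4)/10000 = -1267/200000 m
Superposition: y = Σ y_i = -144997/3000000 m ≈ -0.048332 m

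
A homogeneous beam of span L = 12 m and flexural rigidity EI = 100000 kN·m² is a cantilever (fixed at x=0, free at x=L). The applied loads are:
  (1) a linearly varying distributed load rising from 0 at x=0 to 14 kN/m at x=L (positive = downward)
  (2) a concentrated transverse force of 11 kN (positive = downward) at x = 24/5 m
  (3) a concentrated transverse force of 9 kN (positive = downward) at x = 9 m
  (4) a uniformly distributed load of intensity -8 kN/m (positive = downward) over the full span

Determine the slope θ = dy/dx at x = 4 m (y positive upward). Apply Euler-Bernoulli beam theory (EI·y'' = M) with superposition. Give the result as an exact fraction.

Load 1 — triangular load w₀=14 kN/m (0→w₀ over full span):
  θ_1 = (w₀Lx²/4-w₀L²x/3-w₀x⁴/(24L))/EI = (14·12·4²/4-14·12²·4/3-14·4⁴/(24·12))/100000 = -1141/56250 rad
Load 2 — point force P=11 kN at a=24/5 m (b=L-a=36/5):
  θ_2 = -Px(2a-x)/(2EI)  [x≤a] = -11·4·(2·(24/5)-4)/(2·100000) = -77/62500 rad
Load 3 — point force P=9 kN at a=9 m (b=L-a=3):
  θ_3 = -Px(2a-x)/(2EI)  [x≤a] = -9·4·(2·9-4)/(2·100000) = -63/25000 rad
Load 4 — uniform load w=-8 kN/m over full span:
  θ_4 = -wx(x²-3Lx+3L²)/(6EI) = -(-8)·4·(4²-3·12·4+3·12²)/(6·100000) = 152/9375 rad
Superposition: θ = Σ θ_i = -8801/1125000 rad ≈ -0.007823 rad

θ(4) = -8801/1125000 rad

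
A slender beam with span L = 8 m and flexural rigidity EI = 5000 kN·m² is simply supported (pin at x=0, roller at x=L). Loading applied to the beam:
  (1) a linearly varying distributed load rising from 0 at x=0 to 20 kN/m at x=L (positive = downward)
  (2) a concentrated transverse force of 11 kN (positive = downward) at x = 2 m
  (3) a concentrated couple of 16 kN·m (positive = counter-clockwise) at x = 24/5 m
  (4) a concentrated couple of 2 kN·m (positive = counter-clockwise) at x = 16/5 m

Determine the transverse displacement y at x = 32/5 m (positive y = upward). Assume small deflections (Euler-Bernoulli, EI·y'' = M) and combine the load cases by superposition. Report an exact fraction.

y(32/5) = -883813/11718750 m

Load 1 — triangular load w₀=20 kN/m (0→w₀ over full span):
  y_1 = -w₀x(7L⁴-10L²x²+3x⁴)/(360LEI) = -20·(32/5)·(7·8⁴-10·8²·(32/5)²+3·(32/5)⁴)/(360·8·5000) = -130048/1953125 m
Load 2 — point force P=11 kN at a=2 m (b=L-a=6):
  y_2 = -Pa(L-x)(2Lx-a²-x²)/(6LEI)  [x>a] = -11·2·(8-(32/5))·(2·8·(32/5)-2²-(32/5)²)/(6·8·5000) = -3949/468750 m
Load 3 — applied couple M₀=16 kN·m at a=24/5 m (b=L-a=16/5):
  y_3 = (M₀x³/(6L)-M₀(x-a)²/2+C₁x)/EI  [x>a] with C₁=M₀(3b²-L²)/(6L)=-832/75 = (16·(32/5)³/(6·8)-16·((32/5)-(24/5))²/2+(-832/75)·(32/5))/5000 = -64/78125 m
Load 4 — applied couple M₀=2 kN·m at a=16/5 m (b=L-a=24/5):
  y_4 = (M₀x³/(6L)-M₀(x-a)²/2+C₁x)/EI  [x>a] with C₁=M₀(3b²-L²)/(6L)=16/75 = (2·(32/5)³/(6·8)-2·((32/5)-(16/5))²/2+(16/75)·(32/5))/5000 = 32/78125 m
Superposition: y = Σ y_i = -883813/11718750 m ≈ -0.075419 m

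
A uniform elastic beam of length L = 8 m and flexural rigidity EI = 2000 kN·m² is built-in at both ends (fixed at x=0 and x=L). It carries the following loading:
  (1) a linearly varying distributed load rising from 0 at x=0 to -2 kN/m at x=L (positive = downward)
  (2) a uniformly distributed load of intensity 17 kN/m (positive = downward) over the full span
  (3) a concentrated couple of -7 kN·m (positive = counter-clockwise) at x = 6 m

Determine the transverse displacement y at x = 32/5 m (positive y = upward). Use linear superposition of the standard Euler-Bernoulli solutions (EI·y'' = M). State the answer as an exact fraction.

Load 1 — triangular load w₀=-2 kN/m (0→w₀ over full span):
  y_1 = -w₀x²(L-x)²(x+2L)/(120LEI) = -(-2)·(32/5)²·(8-(32/5))²·((32/5)+2·8)/(120·8·2000) = 14336/5859375 m
Load 2 — uniform load w=17 kN/m over full span:
  y_2 = -wx²(L-x)²/(24EI) = -17·(32/5)²·(8-(32/5))²/(24·2000) = -8704/234375 m
Load 3 — applied couple M₀=-7 kN·m at a=6 m (b=L-a=2):
  y_3 = (R_Ax³/6 - M_Ax²/2 - M₀(x-a)²/2)/EI  [x>a] with R_A=-63/64, M_A=-35/16 = ((-63/64)·(32/5)³/6 - (-35/16)·(32/5)²/2 - (-7)·((32/5)-6)²/2)/2000 = 147/125000 m
Superposition: y = Σ y_i = -1570987/46875000 m ≈ -0.033514 m

y(32/5) = -1570987/46875000 m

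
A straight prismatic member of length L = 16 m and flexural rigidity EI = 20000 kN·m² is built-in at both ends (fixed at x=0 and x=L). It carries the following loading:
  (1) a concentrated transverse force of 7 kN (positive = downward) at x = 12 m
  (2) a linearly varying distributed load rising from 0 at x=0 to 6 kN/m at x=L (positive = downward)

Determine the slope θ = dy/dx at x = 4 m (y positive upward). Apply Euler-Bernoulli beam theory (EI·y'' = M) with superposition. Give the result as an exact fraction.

Load 1 — point force P=7 kN at a=12 m (b=L-a=4):
  θ_1 = -Pb²x(2aL-(3a+b)x)/(2L³EI)  [x≤a] = -7·4²·4·(2·12·16-(3·12+4)·4)/(2·16³·20000) = -49/80000 rad
Load 2 — triangular load w₀=6 kN/m (0→w₀ over full span):
  θ_2 = -w₀(2x(L-x)(L-2x)(x+2L)+x²(L-x)²)/(120LEI) = -6·(2·4·(16-4)·(16-2·4)·(4+2·16)+4²·(16-4)²)/(120·16·20000) = -117/25000 rad
Superposition: θ = Σ θ_i = -2117/400000 rad ≈ -0.005293 rad

θ(4) = -2117/400000 rad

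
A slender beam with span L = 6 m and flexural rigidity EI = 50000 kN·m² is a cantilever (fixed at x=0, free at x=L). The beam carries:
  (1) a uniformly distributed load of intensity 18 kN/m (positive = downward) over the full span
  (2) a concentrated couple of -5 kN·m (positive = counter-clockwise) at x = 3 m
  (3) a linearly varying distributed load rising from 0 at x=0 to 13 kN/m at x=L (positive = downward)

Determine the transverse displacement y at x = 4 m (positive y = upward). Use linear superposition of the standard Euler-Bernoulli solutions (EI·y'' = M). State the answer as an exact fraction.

y(4) = -226799/4500000 m

Load 1 — uniform load w=18 kN/m over full span:
  y_1 = -wx²(x²-4Lx+6L²)/(24EI) = -18·4²·(4²-4·6·4+6·6²)/(24·50000) = -102/3125 m
Load 2 — applied couple M₀=-5 kN·m at a=3 m (b=L-a=3):
  y_2 = M₀a(2x-a)/(2EI)  [x>a] = (-5)·3·(2·4-3)/(2·50000) = -3/4000 m
Load 3 — triangular load w₀=13 kN/m (0→w₀ over full span):
  y_3 = (w₀Lx³/12-w₀L²x²/6-w₀x⁵/(120L))/EI = (13·6·4³/12-13·6²·4²/6-13·4⁵/(120·6))/50000 = -2392/140625 m
Superposition: y = Σ y_i = -226799/4500000 m ≈ -0.050400 m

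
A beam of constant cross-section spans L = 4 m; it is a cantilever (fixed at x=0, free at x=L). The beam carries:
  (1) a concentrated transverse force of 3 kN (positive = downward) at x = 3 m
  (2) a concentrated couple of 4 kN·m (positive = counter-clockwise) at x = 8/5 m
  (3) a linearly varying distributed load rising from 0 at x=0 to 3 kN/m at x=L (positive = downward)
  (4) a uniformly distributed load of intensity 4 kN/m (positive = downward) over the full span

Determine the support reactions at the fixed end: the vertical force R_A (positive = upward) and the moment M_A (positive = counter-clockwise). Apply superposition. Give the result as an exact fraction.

Load 1 — point force P=3 kN at a=3 m (b=L-a=1):
  R_A = P = 3 kN
  M_A = Pa = 3·3 = 9 kN·m
Load 2 — applied couple M₀=4 kN·m at a=8/5 m (b=L-a=12/5):
  R_A = 0 kN
  M_A = -M₀ = -4 kN·m
Load 3 — triangular load w₀=3 kN/m (0→w₀ over full span):
  R_A = w₀L/2 = 3·4/2 = 6 kN
  M_A = w₀L²/3 = 3·4²/3 = 16 kN·m
Load 4 — uniform load w=4 kN/m over full span:
  R_A = wL = 4·4 = 16 kN
  M_A = wL²/2 = 4·4²/2 = 32 kN·m
Superposition: R_A = 25 kN, M_A = 53 kN·m

R_A = 25 kN, M_A = 53 kN·m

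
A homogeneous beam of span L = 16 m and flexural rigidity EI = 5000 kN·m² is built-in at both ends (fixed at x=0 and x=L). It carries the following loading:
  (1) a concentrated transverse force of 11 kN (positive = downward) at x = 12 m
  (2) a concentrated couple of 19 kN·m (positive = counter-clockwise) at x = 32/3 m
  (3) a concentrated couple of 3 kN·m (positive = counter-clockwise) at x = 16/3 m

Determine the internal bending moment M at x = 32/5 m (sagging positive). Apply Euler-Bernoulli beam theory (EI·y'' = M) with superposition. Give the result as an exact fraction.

M(32/5) = 103/20 kN·m

Load 1 — point force P=11 kN at a=12 m (b=L-a=4):
  M_1 = Pb²(3a+b)x/L³ - Pab²/L²  [x≤a] = 11·4²·(3·12+4)·(32/5)/16³ - 11·12·4²/16² = 11/4 kN·m
Load 2 — applied couple M₀=19 kN·m at a=32/3 m (b=L-a=16/3):
  M_2 = R_Ax - M_A  [x≤a] with R_A=19/12, M_A=19/3 = (19/12)·(32/5) - (19/3) = 19/5 kN·m
Load 3 — applied couple M₀=3 kN·m at a=16/3 m (b=L-a=32/3):
  M_3 = R_Ax - M_A - M₀  [x>a] with R_A=1/4, M_A=0 = (1/4)·(32/5) - 0 - 3 = -7/5 kN·m
Superposition: M = Σ M_i = 103/20 kN·m ≈ 5.150000 kN·m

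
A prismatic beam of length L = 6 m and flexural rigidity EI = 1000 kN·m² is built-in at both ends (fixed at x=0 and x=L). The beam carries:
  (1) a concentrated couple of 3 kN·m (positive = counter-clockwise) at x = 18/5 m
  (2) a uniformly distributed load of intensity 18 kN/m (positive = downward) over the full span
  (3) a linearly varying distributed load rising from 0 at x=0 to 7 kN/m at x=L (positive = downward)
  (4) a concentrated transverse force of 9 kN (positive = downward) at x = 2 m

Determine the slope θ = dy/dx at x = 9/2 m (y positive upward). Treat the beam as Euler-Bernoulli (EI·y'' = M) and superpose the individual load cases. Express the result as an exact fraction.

Load 1 — applied couple M₀=3 kN·m at a=18/5 m (b=L-a=12/5):
  θ_1 = (R_Ax²/2 - M_Ax - M₀(x-a))/EI  [x>a] with R_A=18/25, M_A=24/25 = ((18/25)·(9/2)²/2 - (24/25)·(9/2) - 3·((9/2)-(18/5)))/1000 = 27/100000 rad
Load 2 — uniform load w=18 kN/m over full span:
  θ_2 = -wx(L-x)(L-2x)/(12EI) = -18·(9/2)·(6-(9/2))·(6-2·(9/2))/(12·1000) = 243/8000 rad
Load 3 — triangular load w₀=7 kN/m (0→w₀ over full span):
  θ_3 = -w₀(2x(L-x)(L-2x)(x+2L)+x²(L-x)²)/(120LEI) = -7·(2·(9/2)·(6-(9/2))·(6-2·(9/2))·((9/2)+2·6)+(9/2)²·(6-(9/2))²)/(120·6·1000) = 7749/1280000 rad
Load 4 — point force P=9 kN at a=2 m (b=L-a=4):
  θ_4 = Pa²(L-x)(2bL-(3b+a)(L-x))/(2L³EI)  [x>a] = 9·2²·(6-(9/2))·(2·4·6-(3·4+2)·(6-(9/2)))/(2·6³·1000) = 27/8000 rad
Superposition: θ = Σ θ_i = 256473/6400000 rad ≈ 0.040074 rad

θ(9/2) = 256473/6400000 rad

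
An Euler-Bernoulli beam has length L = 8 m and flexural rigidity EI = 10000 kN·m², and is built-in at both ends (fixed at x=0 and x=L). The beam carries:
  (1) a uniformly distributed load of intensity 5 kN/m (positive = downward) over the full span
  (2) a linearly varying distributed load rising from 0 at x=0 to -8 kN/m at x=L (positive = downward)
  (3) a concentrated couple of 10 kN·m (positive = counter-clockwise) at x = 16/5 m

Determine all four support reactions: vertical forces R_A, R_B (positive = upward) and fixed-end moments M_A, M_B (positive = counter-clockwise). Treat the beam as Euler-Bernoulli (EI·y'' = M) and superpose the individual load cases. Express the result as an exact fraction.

R_A = 61/5 kN, M_A = 54/5 kN·m, R_B = -21/5 kN, M_B = 32/15 kN·m

Load 1 — uniform load w=5 kN/m over full span:
  R_A = wL/2 = 5·8/2 = 20 kN
  M_A = wL²/12 = 5·8²/12 = 80/3 kN·m
  R_B = wL/2 = 5·8/2 = 20 kN
  M_B = -wL²/12 = -5·8²/12 = -80/3 kN·m
Load 2 — triangular load w₀=-8 kN/m (0→w₀ over full span):
  R_A = 3w₀L/20 = 3·(-8)·8/20 = -48/5 kN
  M_A = w₀L²/30 = (-8)·8²/30 = -256/15 kN·m
  R_B = 7w₀L/20 = 7·(-8)·8/20 = -112/5 kN
  M_B = -w₀L²/20 = -(-8)·8²/20 = 128/5 kN·m
Load 3 — applied couple M₀=10 kN·m at a=16/5 m (b=L-a=24/5):
  R_A = 6M₀ab/L³ = 6·10·(16/5)·(24/5)/8³ = 9/5 kN
  M_A = M₀b(2a-b)/L² = 10·(24/5)·(2·(16/5)-(24/5))/8² = 6/5 kN·m
  R_B = -6M₀ab/L³ = -6·10·(16/5)·(24/5)/8³ = -9/5 kN
  M_B = M₀a(2b-a)/L² = 10·(16/5)·(2·(24/5)-(16/5))/8² = 16/5 kN·m
Superposition: R_A = 61/5 kN, M_A = 54/5 kN·m, R_B = -21/5 kN, M_B = 32/15 kN·m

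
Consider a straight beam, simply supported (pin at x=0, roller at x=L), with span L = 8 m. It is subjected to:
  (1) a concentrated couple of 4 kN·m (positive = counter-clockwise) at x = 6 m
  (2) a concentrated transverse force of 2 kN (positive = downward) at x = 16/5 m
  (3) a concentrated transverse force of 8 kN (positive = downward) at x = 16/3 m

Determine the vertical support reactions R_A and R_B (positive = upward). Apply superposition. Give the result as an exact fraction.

R_A = 131/30 kN, R_B = 169/30 kN

Load 1 — applied couple M₀=4 kN·m at a=6 m (b=L-a=2):
  R_A = M₀/L = 4/8 = 1/2 kN
  R_B = -M₀/L = -4/8 = -1/2 kN
Load 2 — point force P=2 kN at a=16/5 m (b=L-a=24/5):
  R_A = Pb/L = 2·(24/5)/8 = 6/5 kN
  R_B = Pa/L = 2·(16/5)/8 = 4/5 kN
Load 3 — point force P=8 kN at a=16/3 m (b=L-a=8/3):
  R_A = Pb/L = 8·(8/3)/8 = 8/3 kN
  R_B = Pa/L = 8·(16/3)/8 = 16/3 kN
Superposition: R_A = 131/30 kN, R_B = 169/30 kN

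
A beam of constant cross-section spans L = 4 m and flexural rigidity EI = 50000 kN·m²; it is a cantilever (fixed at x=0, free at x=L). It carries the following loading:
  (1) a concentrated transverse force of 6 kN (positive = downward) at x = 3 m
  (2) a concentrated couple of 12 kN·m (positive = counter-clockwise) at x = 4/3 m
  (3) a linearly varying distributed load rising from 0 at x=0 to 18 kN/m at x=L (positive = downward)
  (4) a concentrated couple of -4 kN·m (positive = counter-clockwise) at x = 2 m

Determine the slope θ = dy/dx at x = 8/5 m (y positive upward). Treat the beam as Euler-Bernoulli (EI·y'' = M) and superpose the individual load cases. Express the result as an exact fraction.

θ(8/5) = -4698/1953125 rad

Load 1 — point force P=6 kN at a=3 m (b=L-a=1):
  θ_1 = -Px(2a-x)/(2EI)  [x≤a] = -6·(8/5)·(2·3-(8/5))/(2·50000) = -33/78125 rad
Load 2 — applied couple M₀=12 kN·m at a=4/3 m (b=L-a=8/3):
  θ_2 = M₀a/EI  [x>a] = 12·(4/3)/50000 = 1/3125 rad
Load 3 — triangular load w₀=18 kN/m (0→w₀ over full span):
  θ_3 = (w₀Lx²/4-w₀L²x/3-w₀x⁴/(24L))/EI = (18·4·(8/5)²/4-18·4²·(8/5)/3-18·(8/5)⁴/(24·4))/50000 = -4248/1953125 rad
Load 4 — applied couple M₀=-4 kN·m at a=2 m (b=L-a=2):
  θ_4 = M₀x/EI  [x≤a] = (-4)·(8/5)/50000 = -2/15625 rad
Superposition: θ = Σ θ_i = -4698/1953125 rad ≈ -0.002405 rad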